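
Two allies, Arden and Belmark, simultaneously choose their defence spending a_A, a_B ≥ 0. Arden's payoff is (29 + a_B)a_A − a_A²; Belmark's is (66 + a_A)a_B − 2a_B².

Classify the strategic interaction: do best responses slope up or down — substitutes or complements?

Expanding Arden's payoff: 29a_A + a_Ba_A − a_A².
∂π/∂a_A = 29 + a_B − 2a_A = 0, so a_A = 14.5 + 0.5a_B.
The best-response slope da_A/da_B = 0.5 > 0: the reaction function is upward-sloping, so the choices are strategic complements.

strategic complements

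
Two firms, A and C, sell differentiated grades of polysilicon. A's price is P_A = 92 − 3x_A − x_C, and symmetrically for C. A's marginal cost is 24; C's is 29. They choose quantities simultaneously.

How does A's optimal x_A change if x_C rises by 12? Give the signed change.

-2

Firm A's profit: π = x_A(92 − 3x_A − x_C) − 24x_A.
∂π/∂x_A = 68 − 6x_A − x_C = 0 ⇒ x_A = 34/3 − (1/6)x_C.
The reaction-function slope is −1/6, so a 12-unit rise in x_C moves x_A by −1/6 × 12 = −2. A's best response falls — the actions are strategic substitutes.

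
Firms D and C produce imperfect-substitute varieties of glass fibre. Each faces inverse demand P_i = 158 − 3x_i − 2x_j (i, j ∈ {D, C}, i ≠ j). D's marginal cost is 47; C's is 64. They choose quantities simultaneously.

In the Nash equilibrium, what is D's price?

91.8125

Firm D's profit: π = x_D(158 − 3x_D − 2x_C) − 47x_D.
∂π/∂x_D = 111 − 6x_D − 2x_C = 0 ⇒ x_D = 18.5 − (1/3)x_C.
Similarly x_C = 47/3 − (1/3)x_D.
Plugging x_C into D's best response: x_D = 18.5 − (1/3)(47/3 − (1/3)x_D) ⇒ (8/9)x_D = 239/18, so x_D = 14.9375.
Then x_C = 47/3 − (1/3)·14.9375 = 10.6875.
P_D = 158 − 3·14.9375 − 2·10.6875 = 91.8125.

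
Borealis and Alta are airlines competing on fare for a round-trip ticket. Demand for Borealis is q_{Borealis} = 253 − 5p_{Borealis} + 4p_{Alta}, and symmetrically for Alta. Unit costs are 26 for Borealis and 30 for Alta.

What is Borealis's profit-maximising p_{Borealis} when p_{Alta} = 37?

Borealis's profit: π = (p_{Borealis} − 26)(253 − 5p_{Borealis} + 4p_{Alta}).
∂π/∂p_{Borealis} = 383 − 10p_{Borealis} + 4p_{Alta} = 0 ⇒ p_{Borealis} = 38.3 + 0.4p_{Alta}.
At p_{Alta} = 37: p_{Borealis} = 38.3 + 0.4·37 = 53.1.

53.1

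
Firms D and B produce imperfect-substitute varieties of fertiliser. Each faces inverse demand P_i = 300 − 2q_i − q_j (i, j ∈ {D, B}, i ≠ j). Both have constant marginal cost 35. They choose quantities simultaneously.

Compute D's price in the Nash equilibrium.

141

Firm D's profit: π = q_D(300 − 2q_D − q_B) − 35q_D.
∂π/∂q_D = 265 − 4q_D − q_B = 0 ⇒ q_D = 66.25 − 0.25q_B.
Setting q_D = q_B in the reaction function: q_D = 66.25 − 0.25q_D, so q_D = 66.25 / 1.25 = 53.
P_D = 300 − 2·53 − 53 = 141.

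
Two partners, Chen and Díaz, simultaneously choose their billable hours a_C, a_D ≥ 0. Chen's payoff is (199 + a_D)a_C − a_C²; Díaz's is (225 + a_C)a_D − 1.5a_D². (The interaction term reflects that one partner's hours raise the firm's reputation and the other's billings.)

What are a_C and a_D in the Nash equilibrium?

Expanding Chen's payoff: 199a_C + a_Da_C − a_C².
∂π/∂a_C = 199 + a_D − 2a_C = 0, so a_C = 99.5 + 0.5a_D.
Likewise for Díaz: a_D = 75 + (1/3)a_C.
Solving the two reaction functions simultaneously: (1 − (0.5)(1/3))a_C = 99.5 + 0.5·75, so (5/6)a_C = 137 and a_C = 164.4.
Then a_D = 75 + (1/3)·164.4 = 129.8.

164.4, 129.8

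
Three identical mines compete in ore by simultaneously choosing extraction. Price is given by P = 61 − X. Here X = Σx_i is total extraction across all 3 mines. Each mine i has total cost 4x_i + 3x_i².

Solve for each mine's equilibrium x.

5.7

A representative mine's profit is π_i = x_i(61 − X) − 4x_i − 3x_i², with X = x_i + Σ_{j≠i} x_j.
First-order condition: 57 − 8x_i − Σ_{j≠i} x_j = 0.
In a symmetric equilibrium every mine chooses the same x, so Σ_{j≠i} x_j = 2x. The condition becomes 57 − 10x = 0, giving x = 57/10 = 5.7.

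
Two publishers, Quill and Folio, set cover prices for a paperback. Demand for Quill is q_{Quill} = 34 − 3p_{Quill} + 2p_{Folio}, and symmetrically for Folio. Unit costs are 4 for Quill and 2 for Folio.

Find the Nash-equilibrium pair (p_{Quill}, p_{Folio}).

11.125, 10.375

Quill's profit: π = (p_{Quill} − 4)(34 − 3p_{Quill} + 2p_{Folio}).
∂π/∂p_{Quill} = 46 − 6p_{Quill} + 2p_{Folio} = 0 ⇒ p_{Quill} = 23/3 + (1/3)p_{Folio}.
Similarly p_{Folio} = 20/3 + (1/3)p_{Quill}.
Substituting the second reaction function into the first: p_{Quill} = 23/3 + (1/3)(20/3 + (1/3)p_{Quill}), which gives (8/9)p_{Quill} = 89/9 ⇒ p_{Quill} = 11.125.
Then p_{Folio} = 20/3 + (1/3)·11.125 = 10.375.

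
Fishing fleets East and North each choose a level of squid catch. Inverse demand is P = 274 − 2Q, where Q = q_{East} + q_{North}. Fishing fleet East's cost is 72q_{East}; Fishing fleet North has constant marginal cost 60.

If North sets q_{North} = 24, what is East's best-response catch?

Fishing fleet East's profit: π = q_{East}(274 − 2(q_{East} + q_{North})) − 72q_{East}.
∂π/∂q_{East} = 202 − 4q_{East} − 2q_{North} = 0, so q_{East} = 50.5 − 0.5q_{North}.
At q_{North} = 24: q_{East} = 50.5 − 0.5·24 = 38.5.

38.5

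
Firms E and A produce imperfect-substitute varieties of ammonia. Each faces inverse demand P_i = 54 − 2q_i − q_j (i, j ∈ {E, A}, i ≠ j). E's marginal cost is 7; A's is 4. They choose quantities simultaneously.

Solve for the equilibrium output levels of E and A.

9.2, 10.2

Firm E's profit: π = q_E(54 − 2q_E − q_A) − 7q_E.
∂π/∂q_E = 47 − 4q_E − q_A = 0 ⇒ q_E = 11.75 − 0.25q_A.
Similarly q_A = 12.5 − 0.25q_E.
Solving the two reaction functions simultaneously: (1 − (−0.25)(−0.25))q_E = 11.75 − 0.25·12.5, so 0.9375q_E = 8.625 and q_E = 9.2.
Then q_A = 12.5 − 0.25·9.2 = 10.2.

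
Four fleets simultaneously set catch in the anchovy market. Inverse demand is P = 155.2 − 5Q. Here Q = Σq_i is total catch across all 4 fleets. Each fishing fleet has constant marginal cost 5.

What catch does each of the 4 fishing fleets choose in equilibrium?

A representative fishing fleet's profit is π_i = q_i(155.2 − 5Q) − 5q_i, with Q = q_i + Σ_{j≠i} q_j.
First-order condition: 150.2 − 10q_i − 5Σ_{j≠i} q_j = 0.
With identical fishing fleets, set every q_j = q: then 150.2 − 10q − 15q = 0, i.e. q = 150.2/25 = 6.008.

6.008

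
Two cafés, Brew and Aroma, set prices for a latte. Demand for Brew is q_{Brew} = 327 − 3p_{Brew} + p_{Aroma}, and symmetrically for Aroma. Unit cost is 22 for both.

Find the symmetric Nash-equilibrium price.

78.6

Brew's profit: π = (p_{Brew} − 22)(327 − 3p_{Brew} + p_{Aroma}).
∂π/∂p_{Brew} = 393 − 6p_{Brew} + p_{Aroma} = 0 ⇒ p_{Brew} = 65.5 + (1/6)p_{Aroma}.
Setting p_{Brew} = p_{Aroma} in the reaction function: p_{Brew} = 65.5 + (1/6)p_{Brew}, so p_{Brew} = 65.5 / (5/6) = 78.6.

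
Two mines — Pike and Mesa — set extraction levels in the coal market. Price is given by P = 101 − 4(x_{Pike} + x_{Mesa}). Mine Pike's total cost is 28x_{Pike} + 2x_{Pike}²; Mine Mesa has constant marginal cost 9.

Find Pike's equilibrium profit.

43.74

Mine Pike's profit: π = x_{Pike}(101 − 4(x_{Pike} + x_{Mesa})) − 28x_{Pike} − 2x_{Pike}².
∂π/∂x_{Pike} = 73 − 12x_{Pike} − 4x_{Mesa} = 0, so x_{Pike} = 73/12 − (1/3)x_{Mesa}.
For Mesa: ∂π/∂x_{Mesa} = 92 − 8x_{Mesa} − 4x_{Pike} = 0 ⇒ x_{Mesa} = 11.5 − 0.5x_{Pike}.
Substituting the second reaction function into the first: x_{Pike} = 73/12 − (1/3)(11.5 − 0.5x_{Pike}), which gives (5/6)x_{Pike} = 2.25 ⇒ x_{Pike} = 2.7.
Then x_{Mesa} = 11.5 − 0.5·2.7 = 10.15.
Price P = 101 − 4·12.85 = 49.6.
Pike's profit: (49.6 − 28)·2.7 − 2(2.7)² = 43.74.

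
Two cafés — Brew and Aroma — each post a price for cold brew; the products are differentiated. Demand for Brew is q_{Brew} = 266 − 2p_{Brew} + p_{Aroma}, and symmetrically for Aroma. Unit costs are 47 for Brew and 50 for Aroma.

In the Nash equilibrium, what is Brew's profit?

Brew's profit: π = (p_{Brew} − 47)(266 − 2p_{Brew} + p_{Aroma}).
∂π/∂p_{Brew} = 360 − 4p_{Brew} + p_{Aroma} = 0 ⇒ p_{Brew} = 90 + 0.25p_{Aroma}.
Similarly p_{Aroma} = 91.5 + 0.25p_{Brew}.
Plugging p_{Aroma} into Brew's best response: p_{Brew} = 90 + 0.25(91.5 + 0.25p_{Brew}) ⇒ 0.9375p_{Brew} = 112.875, so p_{Brew} = 120.4.
Then p_{Aroma} = 91.5 + 0.25·120.4 = 121.6.
q_{Brew} = 266 − 2·120.4 + 121.6 = 146.8.
Profit = (120.4 − 47)·146.8 = 10775.12.

10775.12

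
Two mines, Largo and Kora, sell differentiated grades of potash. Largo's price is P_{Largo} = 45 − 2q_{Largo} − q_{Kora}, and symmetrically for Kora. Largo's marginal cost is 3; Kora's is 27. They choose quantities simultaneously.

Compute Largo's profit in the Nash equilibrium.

200

Mine Largo's profit: π = q_{Largo}(45 − 2q_{Largo} − q_{Kora}) − 3q_{Largo}.
∂π/∂q_{Largo} = 42 − 4q_{Largo} − q_{Kora} = 0 ⇒ q_{Largo} = 10.5 − 0.25q_{Kora}.
Similarly q_{Kora} = 4.5 − 0.25q_{Largo}.
Substituting the second reaction function into the first: q_{Largo} = 10.5 − 0.25(4.5 − 0.25q_{Largo}), which gives 0.9375q_{Largo} = 9.375 ⇒ q_{Largo} = 10.
Then q_{Kora} = 4.5 − 0.25·10 = 2.
P_{Largo} = 45 − 2·10 − 2 = 23.
Profit = (23 − 3)·10 = 200.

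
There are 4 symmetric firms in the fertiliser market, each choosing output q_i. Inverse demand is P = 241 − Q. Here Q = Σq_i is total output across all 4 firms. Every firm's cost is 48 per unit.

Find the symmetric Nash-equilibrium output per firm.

A representative firm's profit is π_i = q_i(241 − Q) − 48q_i, with Q = q_i + Σ_{j≠i} q_j.
First-order condition: 193 − 2q_i − Σ_{j≠i} q_j = 0.
In a symmetric equilibrium every firm chooses the same q, so Σ_{j≠i} q_j = 3q. The condition becomes 193 − 5q = 0, giving q = 193/5 = 38.6.

38.6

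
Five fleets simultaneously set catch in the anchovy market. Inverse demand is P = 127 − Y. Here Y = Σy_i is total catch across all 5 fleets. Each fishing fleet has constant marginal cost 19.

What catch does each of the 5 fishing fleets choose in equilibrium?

18

A representative fishing fleet's profit is π_i = y_i(127 − Y) − 19y_i, with Y = y_i + Σ_{j≠i} y_j.
First-order condition: 108 − 2y_i − Σ_{j≠i} y_j = 0.
With identical fishing fleets, set every y_j = y: then 108 − 2y − 4y = 0, i.e. y = 108/6 = 18.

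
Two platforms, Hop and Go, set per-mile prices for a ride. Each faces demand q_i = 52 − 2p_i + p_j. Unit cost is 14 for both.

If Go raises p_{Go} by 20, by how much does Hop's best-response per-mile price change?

Hop's profit: π = (p_{Hop} − 14)(52 − 2p_{Hop} + p_{Go}).
∂π/∂p_{Hop} = 80 − 4p_{Hop} + p_{Go} = 0 ⇒ p_{Hop} = 20 + 0.25p_{Go}.
The reaction-function slope is 0.25, so a 20-unit rise in p_{Go} moves p_{Hop} by 0.25 × 20 = 5. Hop's best response rises — the actions are strategic complements.

5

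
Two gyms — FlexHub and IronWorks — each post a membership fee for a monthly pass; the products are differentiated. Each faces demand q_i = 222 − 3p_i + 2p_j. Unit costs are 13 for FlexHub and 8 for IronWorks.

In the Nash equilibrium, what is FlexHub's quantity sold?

153.9375

FlexHub's profit: π = (p_{FlexHub} − 13)(222 − 3p_{FlexHub} + 2p_{IronWorks}).
∂π/∂p_{FlexHub} = 261 − 6p_{FlexHub} + 2p_{IronWorks} = 0 ⇒ p_{FlexHub} = 43.5 + (1/3)p_{IronWorks}.
Similarly p_{IronWorks} = 41 + (1/3)p_{FlexHub}.
Substituting the second reaction function into the first: p_{FlexHub} = 43.5 + (1/3)(41 + (1/3)p_{FlexHub}), which gives (8/9)p_{FlexHub} = 343/6 ⇒ p_{FlexHub} = 64.3125.
Then p_{IronWorks} = 41 + (1/3)·64.3125 = 62.4375.
q_{FlexHub} = 222 − 3·64.3125 + 2·62.4375 = 153.9375.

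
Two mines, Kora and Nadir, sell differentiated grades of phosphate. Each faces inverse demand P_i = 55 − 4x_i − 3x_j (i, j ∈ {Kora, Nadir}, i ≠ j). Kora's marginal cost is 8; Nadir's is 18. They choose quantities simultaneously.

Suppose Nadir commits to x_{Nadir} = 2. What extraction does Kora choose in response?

Mine Kora's profit: π = x_{Kora}(55 − 4x_{Kora} − 3x_{Nadir}) − 8x_{Kora}.
∂π/∂x_{Kora} = 47 − 8x_{Kora} − 3x_{Nadir} = 0 ⇒ x_{Kora} = 5.875 − 0.375x_{Nadir}.
At x_{Nadir} = 2: x_{Kora} = 5.875 − 0.375·2 = 5.125.

5.125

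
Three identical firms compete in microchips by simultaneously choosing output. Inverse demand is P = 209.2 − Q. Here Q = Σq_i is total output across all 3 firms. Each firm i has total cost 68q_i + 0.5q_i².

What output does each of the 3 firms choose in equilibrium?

A representative firm's profit is π_i = q_i(209.2 − Q) − 68q_i − 0.5q_i², with Q = q_i + Σ_{j≠i} q_j.
First-order condition: 141.2 − 3q_i − Σ_{j≠i} q_j = 0.
In a symmetric equilibrium every firm chooses the same q, so Σ_{j≠i} q_j = 2q. The condition becomes 141.2 − 5q = 0, giving q = 141.2/5 = 28.24.

28.24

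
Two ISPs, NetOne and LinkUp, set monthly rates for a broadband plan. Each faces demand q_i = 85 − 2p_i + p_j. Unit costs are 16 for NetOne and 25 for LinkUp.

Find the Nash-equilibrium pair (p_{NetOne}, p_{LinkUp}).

NetOne's profit: π = (p_{NetOne} − 16)(85 − 2p_{NetOne} + p_{LinkUp}).
∂π/∂p_{NetOne} = 117 − 4p_{NetOne} + p_{LinkUp} = 0 ⇒ p_{NetOne} = 29.25 + 0.25p_{LinkUp}.
Similarly p_{LinkUp} = 33.75 + 0.25p_{NetOne}.
Substituting the second reaction function into the first: p_{NetOne} = 29.25 + 0.25(33.75 + 0.25p_{NetOne}), which gives 0.9375p_{NetOne} = 37.6875 ⇒ p_{NetOne} = 40.2.
Then p_{LinkUp} = 33.75 + 0.25·40.2 = 43.8.

40.2, 43.8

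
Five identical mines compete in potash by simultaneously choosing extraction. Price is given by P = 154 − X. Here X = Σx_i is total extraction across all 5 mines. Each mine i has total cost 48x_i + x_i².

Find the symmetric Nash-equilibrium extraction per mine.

13.25

A representative mine's profit is π_i = x_i(154 − X) − 48x_i − x_i², with X = x_i + Σ_{j≠i} x_j.
First-order condition: 106 − 4x_i − Σ_{j≠i} x_j = 0.
In a symmetric equilibrium every mine chooses the same x, so Σ_{j≠i} x_j = 4x. The condition becomes 106 − 8x = 0, giving x = 106/8 = 13.25.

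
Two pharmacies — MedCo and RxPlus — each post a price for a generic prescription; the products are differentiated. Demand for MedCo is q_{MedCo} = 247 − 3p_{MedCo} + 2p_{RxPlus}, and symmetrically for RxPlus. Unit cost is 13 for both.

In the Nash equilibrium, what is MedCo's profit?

10266.75

MedCo's profit: π = (p_{MedCo} − 13)(247 − 3p_{MedCo} + 2p_{RxPlus}).
∂π/∂p_{MedCo} = 286 − 6p_{MedCo} + 2p_{RxPlus} = 0 ⇒ p_{MedCo} = 143/3 + (1/3)p_{RxPlus}.
Setting p_{MedCo} = p_{RxPlus} in the reaction function: p_{MedCo} = 143/3 + (1/3)p_{MedCo}, so p_{MedCo} = (143/3) / (2/3) = 71.5.
q_{MedCo} = 247 − 3·71.5 + 2·71.5 = 175.5.
Profit = (71.5 − 13)·175.5 = 10266.75.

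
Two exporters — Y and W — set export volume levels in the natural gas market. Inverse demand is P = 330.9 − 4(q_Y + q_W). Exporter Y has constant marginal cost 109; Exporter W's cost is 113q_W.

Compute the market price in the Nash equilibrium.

Exporter Y's profit: π = q_Y(330.9 − 4(q_Y + q_W)) − 109q_Y.
∂π/∂q_Y = 221.9 − 8q_Y − 4q_W = 0, so q_Y = 27.7375 − 0.5q_W.
By the same steps for W: q_W = 27.2375 − 0.5q_Y.
Plugging q_W into Y's best response: q_Y = 27.7375 − 0.5(27.2375 − 0.5q_Y) ⇒ 0.75q_Y = 2259/160, so q_Y = 18.825.
Then q_W = 27.2375 − 0.5·18.825 = 17.825.
Equilibrium price: P = 330.9 − 4·36.65 = 184.3.

184.3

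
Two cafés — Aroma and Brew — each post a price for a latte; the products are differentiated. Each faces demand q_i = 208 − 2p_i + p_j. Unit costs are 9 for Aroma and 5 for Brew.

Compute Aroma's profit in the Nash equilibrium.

8659.28

Aroma's profit: π = (p_{Aroma} − 9)(208 − 2p_{Aroma} + p_{Brew}).
∂π/∂p_{Aroma} = 226 − 4p_{Aroma} + p_{Brew} = 0 ⇒ p_{Aroma} = 56.5 + 0.25p_{Brew}.
Similarly p_{Brew} = 54.5 + 0.25p_{Aroma}.
Solving the two reaction functions simultaneously: (1 − (0.25)(0.25))p_{Aroma} = 56.5 + 0.25·54.5, so 0.9375p_{Aroma} = 70.125 and p_{Aroma} = 74.8.
Then p_{Brew} = 54.5 + 0.25·74.8 = 73.2.
q_{Aroma} = 208 − 2·74.8 + 73.2 = 131.6.
Profit = (74.8 − 9)·131.6 = 8659.28.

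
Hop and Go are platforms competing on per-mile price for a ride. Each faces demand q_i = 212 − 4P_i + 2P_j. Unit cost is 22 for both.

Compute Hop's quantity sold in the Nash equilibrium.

112

Hop's profit: π = (P_{Hop} − 22)(212 − 4P_{Hop} + 2P_{Go}).
∂π/∂P_{Hop} = 300 − 8P_{Hop} + 2P_{Go} = 0 ⇒ P_{Hop} = 37.5 + 0.25P_{Go}.
Setting P_{Hop} = P_{Go} in the reaction function: P_{Hop} = 37.5 + 0.25P_{Hop}, so P_{Hop} = 37.5 / 0.75 = 50.
q_{Hop} = 212 − 4·50 + 2·50 = 112.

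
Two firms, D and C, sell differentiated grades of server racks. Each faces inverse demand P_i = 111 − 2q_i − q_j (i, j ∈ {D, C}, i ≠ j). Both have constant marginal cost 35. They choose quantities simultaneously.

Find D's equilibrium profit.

Firm D's profit: π = q_D(111 − 2q_D − q_C) − 35q_D.
∂π/∂q_D = 76 − 4q_D − q_C = 0 ⇒ q_D = 19 − 0.25q_C.
The game is symmetric, so in equilibrium q_C = q_D: the reaction function gives 1.25q_D = 19, hence q_D = 15.2.
P_D = 111 − 2·15.2 − 15.2 = 65.4.
Profit = (65.4 − 35)·15.2 = 462.08.

462.08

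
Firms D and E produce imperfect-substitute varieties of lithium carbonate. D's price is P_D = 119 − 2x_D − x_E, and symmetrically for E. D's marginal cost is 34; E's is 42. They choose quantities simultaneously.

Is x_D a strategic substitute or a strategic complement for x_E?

strategic substitutes

Firm D's profit: π = x_D(119 − 2x_D − x_E) − 34x_D.
∂π/∂x_D = 85 − 4x_D − x_E = 0 ⇒ x_D = 21.25 − 0.25x_E.
The best-response slope dx_D/dx_E = −0.25 < 0: the reaction function is downward-sloping, so the choices are strategic substitutes.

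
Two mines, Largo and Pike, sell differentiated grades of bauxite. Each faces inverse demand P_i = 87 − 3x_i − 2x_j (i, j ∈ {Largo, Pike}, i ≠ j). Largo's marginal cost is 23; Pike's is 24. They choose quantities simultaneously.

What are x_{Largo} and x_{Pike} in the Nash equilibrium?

Mine Largo's profit: π = x_{Largo}(87 − 3x_{Largo} − 2x_{Pike}) − 23x_{Largo}.
∂π/∂x_{Largo} = 64 − 6x_{Largo} − 2x_{Pike} = 0 ⇒ x_{Largo} = 32/3 − (1/3)x_{Pike}.
Similarly x_{Pike} = 10.5 − (1/3)x_{Largo}.
Substituting the second reaction function into the first: x_{Largo} = 32/3 − (1/3)(10.5 − (1/3)x_{Largo}), which gives (8/9)x_{Largo} = 43/6 ⇒ x_{Largo} = 8.0625.
Then x_{Pike} = 10.5 − (1/3)·8.0625 = 7.8125.

8.0625, 7.8125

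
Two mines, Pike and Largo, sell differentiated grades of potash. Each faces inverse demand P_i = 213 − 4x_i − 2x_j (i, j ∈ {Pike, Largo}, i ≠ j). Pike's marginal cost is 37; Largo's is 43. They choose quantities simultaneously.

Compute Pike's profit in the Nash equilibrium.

1267.36

Mine Pike's profit: π = x_{Pike}(213 − 4x_{Pike} − 2x_{Largo}) − 37x_{Pike}.
∂π/∂x_{Pike} = 176 − 8x_{Pike} − 2x_{Largo} = 0 ⇒ x_{Pike} = 22 − 0.25x_{Largo}.
Similarly x_{Largo} = 21.25 − 0.25x_{Pike}.
Solving the two reaction functions simultaneously: (1 − (−0.25)(−0.25))x_{Pike} = 22 − 0.25·21.25, so 0.9375x_{Pike} = 16.6875 and x_{Pike} = 17.8.
Then x_{Largo} = 21.25 − 0.25·17.8 = 16.8.
P_{Pike} = 213 − 4·17.8 − 2·16.8 = 108.2.
Profit = (108.2 − 37)·17.8 = 1267.36.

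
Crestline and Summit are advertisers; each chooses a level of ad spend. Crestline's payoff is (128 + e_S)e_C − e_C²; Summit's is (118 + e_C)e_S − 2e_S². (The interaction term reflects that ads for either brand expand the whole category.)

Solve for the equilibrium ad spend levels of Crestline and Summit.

90, 52

Expanding Crestline's payoff: 128e_C + e_Se_C − e_C².
∂π/∂e_C = 128 + e_S − 2e_C = 0, so e_C = 64 + 0.5e_S.
Likewise for Summit: e_S = 29.5 + 0.25e_C.
Substituting the second reaction function into the first: e_C = 64 + 0.5(29.5 + 0.25e_C), which gives 0.875e_C = 78.75 ⇒ e_C = 90.
Then e_S = 29.5 + 0.25·90 = 52.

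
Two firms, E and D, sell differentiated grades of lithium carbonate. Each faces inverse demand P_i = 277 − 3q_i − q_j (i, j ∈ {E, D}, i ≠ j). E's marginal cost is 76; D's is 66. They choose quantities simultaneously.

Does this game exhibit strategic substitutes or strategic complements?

Firm E's profit: π = q_E(277 − 3q_E − q_D) − 76q_E.
∂π/∂q_E = 201 − 6q_E − q_D = 0 ⇒ q_E = 33.5 − (1/6)q_D.
The best-response slope dq_E/dq_D = −1/6 < 0: the reaction function is downward-sloping, so the choices are strategic substitutes.

strategic substitutes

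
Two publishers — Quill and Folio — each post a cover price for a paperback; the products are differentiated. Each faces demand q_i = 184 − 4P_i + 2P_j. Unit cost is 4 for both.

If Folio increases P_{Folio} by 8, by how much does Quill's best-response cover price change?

2

Quill's profit: π = (P_{Quill} − 4)(184 − 4P_{Quill} + 2P_{Folio}).
∂π/∂P_{Quill} = 200 − 8P_{Quill} + 2P_{Folio} = 0 ⇒ P_{Quill} = 25 + 0.25P_{Folio}.
The reaction-function slope is 0.25, so an 8-unit rise in P_{Folio} moves P_{Quill} by 0.25 × 8 = 2. Quill's best response rises — the actions are strategic complements.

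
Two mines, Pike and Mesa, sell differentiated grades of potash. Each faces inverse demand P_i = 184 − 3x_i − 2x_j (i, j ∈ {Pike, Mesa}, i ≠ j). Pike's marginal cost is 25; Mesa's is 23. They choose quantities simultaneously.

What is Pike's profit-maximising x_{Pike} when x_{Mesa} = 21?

Mine Pike's profit: π = x_{Pike}(184 − 3x_{Pike} − 2x_{Mesa}) − 25x_{Pike}.
∂π/∂x_{Pike} = 159 − 6x_{Pike} − 2x_{Mesa} = 0 ⇒ x_{Pike} = 26.5 − (1/3)x_{Mesa}.
At x_{Mesa} = 21: x_{Pike} = 26.5 − (1/3)·21 = 19.5.

19.5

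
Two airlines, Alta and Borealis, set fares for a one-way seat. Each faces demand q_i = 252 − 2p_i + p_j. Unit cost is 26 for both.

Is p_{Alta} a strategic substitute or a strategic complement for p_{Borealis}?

Alta's profit: π = (p_{Alta} − 26)(252 − 2p_{Alta} + p_{Borealis}).
∂π/∂p_{Alta} = 304 − 4p_{Alta} + p_{Borealis} = 0 ⇒ p_{Alta} = 76 + 0.25p_{Borealis}.
The best-response slope dp_{Alta}/dp_{Borealis} = 0.25 > 0: the reaction function is upward-sloping, so the choices are strategic complements.

strategic complements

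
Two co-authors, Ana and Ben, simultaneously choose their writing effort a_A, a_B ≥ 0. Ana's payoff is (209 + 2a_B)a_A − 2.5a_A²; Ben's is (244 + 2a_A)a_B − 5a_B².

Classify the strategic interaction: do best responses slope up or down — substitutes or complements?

Expanding Ana's payoff: 209a_A + 2a_Ba_A − 2.5a_A².
∂π/∂a_A = 209 + 2a_B − 5a_A = 0, so a_A = 41.8 + 0.4a_B.
The best-response slope da_A/da_B = 0.4 > 0: the reaction function is upward-sloping, so the choices are strategic complements.

strategic complements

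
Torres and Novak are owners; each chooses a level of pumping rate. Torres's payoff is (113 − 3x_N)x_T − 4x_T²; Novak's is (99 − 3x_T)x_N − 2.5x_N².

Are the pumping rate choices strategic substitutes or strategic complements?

Expanding Torres's payoff: 113x_T − 3x_Nx_T − 4x_T².
∂π/∂x_T = 113 − 3x_N − 8x_T = 0, so x_T = 14.125 − 0.375x_N.
The best-response slope dx_T/dx_N = −0.375 < 0: the reaction function is downward-sloping, so the choices are strategic substitutes.

strategic substitutes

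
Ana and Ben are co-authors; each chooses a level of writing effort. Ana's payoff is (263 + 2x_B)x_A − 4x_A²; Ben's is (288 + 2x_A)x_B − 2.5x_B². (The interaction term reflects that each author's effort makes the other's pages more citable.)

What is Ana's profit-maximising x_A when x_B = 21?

38.125

Expanding Ana's payoff: 263x_A + 2x_Bx_A − 4x_A².
∂π/∂x_A = 263 + 2x_B − 8x_A = 0, so x_A = 32.875 + 0.25x_B.
At x_B = 21: x_A = 32.875 + 0.25·21 = 38.125.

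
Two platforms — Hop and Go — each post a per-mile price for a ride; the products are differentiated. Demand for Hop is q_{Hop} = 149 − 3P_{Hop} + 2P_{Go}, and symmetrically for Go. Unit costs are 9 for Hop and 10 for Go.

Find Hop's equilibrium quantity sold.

105.5625

Hop's profit: π = (P_{Hop} − 9)(149 − 3P_{Hop} + 2P_{Go}).
∂π/∂P_{Hop} = 176 − 6P_{Hop} + 2P_{Go} = 0 ⇒ P_{Hop} = 88/3 + (1/3)P_{Go}.
Similarly P_{Go} = 179/6 + (1/3)P_{Hop}.
Substituting the second reaction function into the first: P_{Hop} = 88/3 + (1/3)(179/6 + (1/3)P_{Hop}), which gives (8/9)P_{Hop} = 707/18 ⇒ P_{Hop} = 44.1875.
Then P_{Go} = 179/6 + (1/3)·44.1875 = 44.5625.
q_{Hop} = 149 − 3·44.1875 + 2·44.5625 = 105.5625.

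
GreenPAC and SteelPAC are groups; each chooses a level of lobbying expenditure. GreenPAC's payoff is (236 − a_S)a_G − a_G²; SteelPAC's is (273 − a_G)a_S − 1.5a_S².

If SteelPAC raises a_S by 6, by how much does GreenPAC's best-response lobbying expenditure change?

-3

Expanding GreenPAC's payoff: 236a_G − a_Sa_G − a_G².
∂π/∂a_G = 236 − a_S − 2a_G = 0, so a_G = 118 − 0.5a_S.
The reaction-function slope is −0.5, so a 6-unit rise in a_S moves a_G by −0.5 × 6 = −3. GreenPAC's best response falls — the actions are strategic substitutes.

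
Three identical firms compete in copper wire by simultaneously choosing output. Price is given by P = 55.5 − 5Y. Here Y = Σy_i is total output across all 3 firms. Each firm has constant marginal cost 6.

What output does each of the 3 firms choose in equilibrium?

A representative firm's profit is π_i = y_i(55.5 − 5Y) − 6y_i, with Y = y_i + Σ_{j≠i} y_j.
First-order condition: 49.5 − 10y_i − 5Σ_{j≠i} y_j = 0.
Imposing symmetry (y_j = y for all j) turns Σ_{j≠i} y_j into 2y, so 49.5 = 20y and y = 2.475.

2.475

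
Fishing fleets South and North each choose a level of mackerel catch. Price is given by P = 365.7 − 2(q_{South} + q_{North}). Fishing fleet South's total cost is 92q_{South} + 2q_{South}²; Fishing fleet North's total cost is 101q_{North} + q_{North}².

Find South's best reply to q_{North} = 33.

25.9625

Fishing fleet South's profit: π = q_{South}(365.7 − 2(q_{South} + q_{North})) − 92q_{South} − 2q_{South}².
∂π/∂q_{South} = 273.7 − 8q_{South} − 2q_{North} = 0, so q_{South} = 34.2125 − 0.25q_{North}.
At q_{North} = 33: q_{South} = 34.2125 − 0.25·33 = 25.9625.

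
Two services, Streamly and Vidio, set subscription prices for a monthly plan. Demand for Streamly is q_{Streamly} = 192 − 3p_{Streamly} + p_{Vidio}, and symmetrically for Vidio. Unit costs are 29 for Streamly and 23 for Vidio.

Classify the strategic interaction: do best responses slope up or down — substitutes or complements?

strategic complements

Streamly's profit: π = (p_{Streamly} − 29)(192 − 3p_{Streamly} + p_{Vidio}).
∂π/∂p_{Streamly} = 279 − 6p_{Streamly} + p_{Vidio} = 0 ⇒ p_{Streamly} = 46.5 + (1/6)p_{Vidio}.
The best-response slope dp_{Streamly}/dp_{Vidio} = 1/6 > 0: the reaction function is upward-sloping, so the choices are strategic complements.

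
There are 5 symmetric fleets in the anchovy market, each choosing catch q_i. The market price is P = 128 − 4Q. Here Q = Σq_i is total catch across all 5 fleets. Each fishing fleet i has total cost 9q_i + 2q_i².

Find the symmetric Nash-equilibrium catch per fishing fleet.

A representative fishing fleet's profit is π_i = q_i(128 − 4Q) − 9q_i − 2q_i², with Q = q_i + Σ_{j≠i} q_j.
First-order condition: 119 − 12q_i − 4Σ_{j≠i} q_j = 0.
Imposing symmetry (q_j = q for all j) turns Σ_{j≠i} q_j into 4q, so 119 = 28q and q = 4.25.

4.25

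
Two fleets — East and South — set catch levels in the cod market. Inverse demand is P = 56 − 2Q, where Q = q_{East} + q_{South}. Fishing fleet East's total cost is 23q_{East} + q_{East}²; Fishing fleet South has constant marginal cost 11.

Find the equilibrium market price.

31.4

Fishing fleet East's profit: π = q_{East}(56 − 2(q_{East} + q_{South})) − 23q_{East} − q_{East}².
∂π/∂q_{East} = 33 − 6q_{East} − 2q_{South} = 0, so q_{East} = 5.5 − (1/3)q_{South}.
For South: ∂π/∂q_{South} = 45 − 4q_{South} − 2q_{East} = 0 ⇒ q_{South} = 11.25 − 0.5q_{East}.
Solving the two reaction functions simultaneously: (1 − (−1/3)(−0.5))q_{East} = 5.5 − (1/3)·11.25, so (5/6)q_{East} = 1.75 and q_{East} = 2.1.
Then q_{South} = 11.25 − 0.5·2.1 = 10.2.
Equilibrium price: P = 56 − 2·12.3 = 31.4.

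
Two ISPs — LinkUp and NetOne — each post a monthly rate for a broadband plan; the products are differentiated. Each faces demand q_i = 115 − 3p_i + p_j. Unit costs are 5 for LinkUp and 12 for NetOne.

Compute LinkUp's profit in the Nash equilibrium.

LinkUp's profit: π = (p_{LinkUp} − 5)(115 − 3p_{LinkUp} + p_{NetOne}).
∂π/∂p_{LinkUp} = 130 − 6p_{LinkUp} + p_{NetOne} = 0 ⇒ p_{LinkUp} = 65/3 + (1/6)p_{NetOne}.
Similarly p_{NetOne} = 151/6 + (1/6)p_{LinkUp}.
Solving the two reaction functions simultaneously: (1 − (1/6)(1/6))p_{LinkUp} = 65/3 + (1/6)·(151/6), so (35/36)p_{LinkUp} = 931/36 and p_{LinkUp} = 26.6.
Then p_{NetOne} = 151/6 + (1/6)·26.6 = 29.6.
q_{LinkUp} = 115 − 3·26.6 + 29.6 = 64.8.
Profit = (26.6 − 5)·64.8 = 1399.68.

1399.68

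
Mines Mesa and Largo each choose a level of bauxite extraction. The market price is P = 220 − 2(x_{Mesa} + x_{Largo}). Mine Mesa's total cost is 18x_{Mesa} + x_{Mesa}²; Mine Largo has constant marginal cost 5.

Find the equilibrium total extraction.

63.2

Mine Mesa's profit: π = x_{Mesa}(220 − 2(x_{Mesa} + x_{Largo})) − 18x_{Mesa} − x_{Mesa}².
∂π/∂x_{Mesa} = 202 − 6x_{Mesa} − 2x_{Largo} = 0, so x_{Mesa} = 101/3 − (1/3)x_{Largo}.
For Largo: ∂π/∂x_{Largo} = 215 − 4x_{Largo} − 2x_{Mesa} = 0 ⇒ x_{Largo} = 53.75 − 0.5x_{Mesa}.
Plugging x_{Largo} into Mesa's best response: x_{Mesa} = 101/3 − (1/3)(53.75 − 0.5x_{Mesa}) ⇒ (5/6)x_{Mesa} = 15.75, so x_{Mesa} = 18.9.
Then x_{Largo} = 53.75 − 0.5·18.9 = 44.3.
Total extraction: 18.9 + 44.3 = 63.2.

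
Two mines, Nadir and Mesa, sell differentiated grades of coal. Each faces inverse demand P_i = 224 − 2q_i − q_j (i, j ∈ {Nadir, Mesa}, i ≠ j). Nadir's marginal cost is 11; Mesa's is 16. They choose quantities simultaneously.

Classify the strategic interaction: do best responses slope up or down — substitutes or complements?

strategic substitutes

Mine Nadir's profit: π = q_{Nadir}(224 − 2q_{Nadir} − q_{Mesa}) − 11q_{Nadir}.
∂π/∂q_{Nadir} = 213 − 4q_{Nadir} − q_{Mesa} = 0 ⇒ q_{Nadir} = 53.25 − 0.25q_{Mesa}.
The best-response slope dq_{Nadir}/dq_{Mesa} = −0.25 < 0: the reaction function is downward-sloping, so the choices are strategic substitutes.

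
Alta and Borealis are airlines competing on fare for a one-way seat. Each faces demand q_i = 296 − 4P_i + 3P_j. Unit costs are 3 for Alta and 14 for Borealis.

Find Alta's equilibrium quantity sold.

244

Alta's profit: π = (P_{Alta} − 3)(296 − 4P_{Alta} + 3P_{Borealis}).
∂π/∂P_{Alta} = 308 − 8P_{Alta} + 3P_{Borealis} = 0 ⇒ P_{Alta} = 38.5 + 0.375P_{Borealis}.
Similarly P_{Borealis} = 44 + 0.375P_{Alta}.
Substituting the second reaction function into the first: P_{Alta} = 38.5 + 0.375(44 + 0.375P_{Alta}), which gives (55/64)P_{Alta} = 55 ⇒ P_{Alta} = 64.
Then P_{Borealis} = 44 + 0.375·64 = 68.
q_{Alta} = 296 − 4·64 + 3·68 = 244.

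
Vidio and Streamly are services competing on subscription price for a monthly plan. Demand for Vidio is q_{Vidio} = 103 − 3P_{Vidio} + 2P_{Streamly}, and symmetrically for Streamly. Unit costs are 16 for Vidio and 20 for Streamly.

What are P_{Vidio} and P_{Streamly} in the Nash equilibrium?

38.5, 40

Vidio's profit: π = (P_{Vidio} − 16)(103 − 3P_{Vidio} + 2P_{Streamly}).
∂π/∂P_{Vidio} = 151 − 6P_{Vidio} + 2P_{Streamly} = 0 ⇒ P_{Vidio} = 151/6 + (1/3)P_{Streamly}.
Similarly P_{Streamly} = 163/6 + (1/3)P_{Vidio}.
Plugging P_{Streamly} into Vidio's best response: P_{Vidio} = 151/6 + (1/3)(163/6 + (1/3)P_{Vidio}) ⇒ (8/9)P_{Vidio} = 308/9, so P_{Vidio} = 38.5.
Then P_{Streamly} = 163/6 + (1/3)·38.5 = 40.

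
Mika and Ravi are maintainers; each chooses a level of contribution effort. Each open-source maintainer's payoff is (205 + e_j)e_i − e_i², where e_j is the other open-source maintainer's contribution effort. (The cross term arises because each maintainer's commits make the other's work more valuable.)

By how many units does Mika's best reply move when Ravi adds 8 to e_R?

4

Mika's payoff is (205 + e_R)e_M − e_M².
∂π/∂e_M = 205 + e_R − 2e_M = 0, so e_M = 102.5 + 0.5e_R.
The reaction-function slope is 0.5, so an 8-unit rise in e_R moves e_M by 0.5 × 8 = 4. Mika's best response rises — the actions are strategic complements.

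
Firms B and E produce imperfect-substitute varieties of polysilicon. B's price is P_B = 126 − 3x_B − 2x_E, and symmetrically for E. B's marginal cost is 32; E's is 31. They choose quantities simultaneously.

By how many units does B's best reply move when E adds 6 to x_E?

Firm B's profit: π = x_B(126 − 3x_B − 2x_E) − 32x_B.
∂π/∂x_B = 94 − 6x_B − 2x_E = 0 ⇒ x_B = 47/3 − (1/3)x_E.
The reaction-function slope is −1/3, so a 6-unit rise in x_E moves x_B by −1/3 × 6 = −2. B's best response falls — the actions are strategic substitutes.

-2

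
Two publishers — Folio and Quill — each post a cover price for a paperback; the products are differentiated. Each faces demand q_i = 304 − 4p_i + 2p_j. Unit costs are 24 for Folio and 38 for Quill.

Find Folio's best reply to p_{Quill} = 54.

Folio's profit: π = (p_{Folio} − 24)(304 − 4p_{Folio} + 2p_{Quill}).
∂π/∂p_{Folio} = 400 − 8p_{Folio} + 2p_{Quill} = 0 ⇒ p_{Folio} = 50 + 0.25p_{Quill}.
At p_{Quill} = 54: p_{Folio} = 50 + 0.25·54 = 63.5.

63.5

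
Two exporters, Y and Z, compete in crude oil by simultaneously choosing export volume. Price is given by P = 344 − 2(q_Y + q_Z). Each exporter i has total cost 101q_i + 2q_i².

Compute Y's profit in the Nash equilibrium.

2361.96

Exporter Y's profit: π = q_Y(344 − 2(q_Y + q_Z)) − 101q_Y − 2q_Y².
∂π/∂q_Y = 243 − 8q_Y − 2q_Z = 0, so q_Y = 30.375 − 0.25q_Z.
Setting q_Y = q_Z in the reaction function: q_Y = 30.375 − 0.25q_Y, so q_Y = 30.375 / 1.25 = 24.3.
Price P = 344 − 2·48.6 = 246.8.
Y's profit: (246.8 − 101)·24.3 − 2(24.3)² = 2361.96.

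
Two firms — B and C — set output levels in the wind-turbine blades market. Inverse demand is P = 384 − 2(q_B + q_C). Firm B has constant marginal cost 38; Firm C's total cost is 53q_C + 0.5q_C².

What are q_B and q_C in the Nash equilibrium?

66.75, 39.5

Firm B's profit: π = q_B(384 − 2(q_B + q_C)) − 38q_B.
∂π/∂q_B = 346 − 4q_B − 2q_C = 0, so q_B = 86.5 − 0.5q_C.
For C: ∂π/∂q_C = 331 − 5q_C − 2q_B = 0 ⇒ q_C = 66.2 − 0.4q_B.
Plugging q_C into B's best response: q_B = 86.5 − 0.5(66.2 − 0.4q_B) ⇒ 0.8q_B = 53.4, so q_B = 66.75.
Then q_C = 66.2 − 0.4·66.75 = 39.5.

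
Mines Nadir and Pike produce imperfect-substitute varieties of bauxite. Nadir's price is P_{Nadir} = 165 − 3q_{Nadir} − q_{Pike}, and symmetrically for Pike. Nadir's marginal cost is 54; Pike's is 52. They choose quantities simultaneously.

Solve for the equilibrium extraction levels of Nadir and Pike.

Mine Nadir's profit: π = q_{Nadir}(165 − 3q_{Nadir} − q_{Pike}) − 54q_{Nadir}.
∂π/∂q_{Nadir} = 111 − 6q_{Nadir} − q_{Pike} = 0 ⇒ q_{Nadir} = 18.5 − (1/6)q_{Pike}.
Similarly q_{Pike} = 113/6 − (1/6)q_{Nadir}.
Solving the two reaction functions simultaneously: (1 − (−1/6)(−1/6))q_{Nadir} = 18.5 − (1/6)·(113/6), so (35/36)q_{Nadir} = 553/36 and q_{Nadir} = 15.8.
Then q_{Pike} = 113/6 − (1/6)·15.8 = 16.2.

15.8, 16.2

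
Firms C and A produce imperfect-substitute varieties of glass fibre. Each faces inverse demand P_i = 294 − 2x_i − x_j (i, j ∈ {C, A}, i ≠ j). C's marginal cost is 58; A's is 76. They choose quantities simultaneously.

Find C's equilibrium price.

154.8

Firm C's profit: π = x_C(294 − 2x_C − x_A) − 58x_C.
∂π/∂x_C = 236 − 4x_C − x_A = 0 ⇒ x_C = 59 − 0.25x_A.
Similarly x_A = 54.5 − 0.25x_C.
Plugging x_A into C's best response: x_C = 59 − 0.25(54.5 − 0.25x_C) ⇒ 0.9375x_C = 45.375, so x_C = 48.4.
Then x_A = 54.5 − 0.25·48.4 = 42.4.
P_C = 294 − 2·48.4 − 42.4 = 154.8.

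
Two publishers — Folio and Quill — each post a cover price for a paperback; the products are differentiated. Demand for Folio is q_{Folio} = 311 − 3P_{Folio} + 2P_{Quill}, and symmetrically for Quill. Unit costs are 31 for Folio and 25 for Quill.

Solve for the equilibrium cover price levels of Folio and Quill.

Folio's profit: π = (P_{Folio} − 31)(311 − 3P_{Folio} + 2P_{Quill}).
∂π/∂P_{Folio} = 404 − 6P_{Folio} + 2P_{Quill} = 0 ⇒ P_{Folio} = 202/3 + (1/3)P_{Quill}.
Similarly P_{Quill} = 193/3 + (1/3)P_{Folio}.
Plugging P_{Quill} into Folio's best response: P_{Folio} = 202/3 + (1/3)(193/3 + (1/3)P_{Folio}) ⇒ (8/9)P_{Folio} = 799/9, so P_{Folio} = 99.875.
Then P_{Quill} = 193/3 + (1/3)·99.875 = 97.625.

99.875, 97.625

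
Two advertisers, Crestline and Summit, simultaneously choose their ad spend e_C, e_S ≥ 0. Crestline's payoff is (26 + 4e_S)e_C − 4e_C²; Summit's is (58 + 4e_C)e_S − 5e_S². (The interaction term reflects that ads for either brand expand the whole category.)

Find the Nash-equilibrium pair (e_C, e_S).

7.6875, 8.875

Expanding Crestline's payoff: 26e_C + 4e_Se_C − 4e_C².
∂π/∂e_C = 26 + 4e_S − 8e_C = 0, so e_C = 3.25 + 0.5e_S.
Likewise for Summit: e_S = 5.8 + 0.4e_C.
Solving the two reaction functions simultaneously: (1 − (0.5)(0.4))e_C = 3.25 + 0.5·5.8, so 0.8e_C = 6.15 and e_C = 7.6875.
Then e_S = 5.8 + 0.4·7.6875 = 8.875.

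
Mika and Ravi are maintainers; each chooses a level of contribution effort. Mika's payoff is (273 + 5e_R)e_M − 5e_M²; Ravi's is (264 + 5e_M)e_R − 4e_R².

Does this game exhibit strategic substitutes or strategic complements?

strategic complements

Expanding Mika's payoff: 273e_M + 5e_Re_M − 5e_M².
∂π/∂e_M = 273 + 5e_R − 10e_M = 0, so e_M = 27.3 + 0.5e_R.
The best-response slope de_M/de_R = 0.5 > 0: the reaction function is upward-sloping, so the choices are strategic complements.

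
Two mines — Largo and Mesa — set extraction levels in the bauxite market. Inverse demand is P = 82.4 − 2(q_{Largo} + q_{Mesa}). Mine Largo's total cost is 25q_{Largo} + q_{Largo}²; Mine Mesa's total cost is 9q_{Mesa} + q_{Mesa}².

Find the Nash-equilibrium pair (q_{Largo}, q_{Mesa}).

6.175, 10.175

Mine Largo's profit: π = q_{Largo}(82.4 − 2(q_{Largo} + q_{Mesa})) − 25q_{Largo} − q_{Largo}².
∂π/∂q_{Largo} = 57.4 − 6q_{Largo} − 2q_{Mesa} = 0, so q_{Largo} = 287/30 − (1/3)q_{Mesa}.
By the same steps for Mesa: q_{Mesa} = 367/30 − (1/3)q_{Largo}.
Plugging q_{Mesa} into Largo's best response: q_{Largo} = 287/30 − (1/3)(367/30 − (1/3)q_{Largo}) ⇒ (8/9)q_{Largo} = 247/45, so q_{Largo} = 6.175.
Then q_{Mesa} = 367/30 − (1/3)·6.175 = 10.175.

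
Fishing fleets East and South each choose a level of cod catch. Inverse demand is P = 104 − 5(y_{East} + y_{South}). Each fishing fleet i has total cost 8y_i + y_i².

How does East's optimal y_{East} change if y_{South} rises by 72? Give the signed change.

-30

Fishing fleet East's profit: π = y_{East}(104 − 5(y_{East} + y_{South})) − 8y_{East} − y_{East}².
∂π/∂y_{East} = 96 − 12y_{East} − 5y_{South} = 0, so y_{East} = 8 − (5/12)y_{South}.
The reaction-function slope is −5/12, so a 72-unit rise in y_{South} moves y_{East} by −5/12 × 72 = −30. East's best response falls — the actions are strategic substitutes.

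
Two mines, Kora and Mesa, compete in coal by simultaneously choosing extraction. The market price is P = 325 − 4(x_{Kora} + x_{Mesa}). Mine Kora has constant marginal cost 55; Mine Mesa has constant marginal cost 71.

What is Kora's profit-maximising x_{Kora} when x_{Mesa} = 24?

Mine Kora's profit: π = x_{Kora}(325 − 4(x_{Kora} + x_{Mesa})) − 55x_{Kora}.
∂π/∂x_{Kora} = 270 − 8x_{Kora} − 4x_{Mesa} = 0, so x_{Kora} = 33.75 − 0.5x_{Mesa}.
At x_{Mesa} = 24: x_{Kora} = 33.75 − 0.5·24 = 21.75.

21.75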